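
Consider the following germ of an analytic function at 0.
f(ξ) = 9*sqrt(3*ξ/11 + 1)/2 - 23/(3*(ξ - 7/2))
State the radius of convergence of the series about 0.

The radius of convergence is 7/2.

Denominator factor (ξ - 7/2): pole of order 1 at 7/2, modulus 7/2.
Branch term (9/2)*sqrt(1 - ξ/(-11/3)): its argument vanishes at ξ = -11/3, a square-root branch point, modulus 11/3.
The radius of convergence is the smallest modulus among the singular points: 7/2.


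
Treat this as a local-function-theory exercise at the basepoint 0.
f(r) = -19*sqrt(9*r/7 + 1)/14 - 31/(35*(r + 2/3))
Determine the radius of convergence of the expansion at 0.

Denominator factor (r + 2/3): pole of order 1 at -2/3, modulus 2/3.
Branch term (-19/14)*sqrt(1 - r/(-7/9)): its argument vanishes at r = -7/9, a square-root branch point, modulus 7/9.
The radius of convergence is the smallest modulus among the singular points: 2/3.

The radius of convergence is 2/3.


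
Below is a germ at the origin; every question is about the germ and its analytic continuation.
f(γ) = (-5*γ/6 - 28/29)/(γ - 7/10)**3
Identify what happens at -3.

Denominator factors: γ - 7/10 = -37/10 at γ = -3 — none vanishes.
So the germ continues analytically to -3.

The point is a regular point.


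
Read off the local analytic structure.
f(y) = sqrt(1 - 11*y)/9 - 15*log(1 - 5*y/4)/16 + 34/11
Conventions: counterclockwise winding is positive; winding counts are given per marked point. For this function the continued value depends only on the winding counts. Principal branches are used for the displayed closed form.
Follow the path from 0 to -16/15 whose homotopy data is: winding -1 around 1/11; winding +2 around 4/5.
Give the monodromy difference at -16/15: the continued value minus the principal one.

Continued minus principal equals (-(2/135)*sqrt(2865)) - ((15/4)*pi)*i.

The rational part is single-valued and drops out of the difference; each branch term changes only by its own monodromy.
(1/9)*sqrt(1 - y/(1/11)): winding -1 is odd, the square root flips sign, contributing -2*(1/9)*sqrt(1 - (-16/15)/(1/11)) = -2*(1/9)*sqrt(191/15) = -(2/135)*sqrt(2865).
(-15/16)*log(1 - y/(4/5)): each positive loop around 4/5 adds 2*pi*i to the log, so winding +2 contributes (-15/16)*(2)*2*pi*i = -(15/4)*pi*i.
Summing the contributions at y = -16/15 gives (-(2/135)*sqrt(2865)) - ((15/4)*pi)*i.


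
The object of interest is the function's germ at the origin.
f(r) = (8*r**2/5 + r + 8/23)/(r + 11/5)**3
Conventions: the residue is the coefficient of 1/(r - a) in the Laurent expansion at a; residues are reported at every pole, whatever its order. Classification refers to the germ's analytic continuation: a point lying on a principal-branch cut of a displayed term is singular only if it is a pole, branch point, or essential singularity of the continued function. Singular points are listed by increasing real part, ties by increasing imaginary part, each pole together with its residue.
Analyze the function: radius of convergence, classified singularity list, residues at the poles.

Denominator factor (r + 11/5)^3: pole of order 3 at -11/5, modulus 11/5.
The radius of convergence is the smallest modulus among the singular points: 11/5.
At the order-3 pole -11/5 set g(r) = (r - (-11/5))^3*f(r) = 8*r**2/5 + r + 8/23.
Order-3 pole: residue = g''(a)/2; g''(-11/5) = 16/5, so the residue is 8/5.

Radius of convergence at 0: 11/5.
At -11/5: a pole of order 3; residue 8/5.


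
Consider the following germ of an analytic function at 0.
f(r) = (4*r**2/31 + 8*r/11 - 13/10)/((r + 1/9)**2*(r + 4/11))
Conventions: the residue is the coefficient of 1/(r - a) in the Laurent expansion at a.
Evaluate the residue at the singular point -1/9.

The residue is 4726483/193750.

At the order-2 pole -1/9 set g(r) = (r - (-1/9))^2*f(r) = (4*r**2/31 + 8*r/11 - 13/10)/(r + 4/11).
Order-2 pole: residue = g'(a); g'(-1/9) = 4726483/193750, so the residue is 4726483/193750.


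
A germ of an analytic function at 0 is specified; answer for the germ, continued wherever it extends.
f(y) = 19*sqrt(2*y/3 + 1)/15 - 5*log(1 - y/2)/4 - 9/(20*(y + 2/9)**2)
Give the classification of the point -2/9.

The denominator factor y + 2/9 vanishes at -2/9 and appears to the power 2; the numerator there equals -9/20, nonzero, and no other factor vanishes.
The branch terms are analytic at this point.
Hence a pole whose order is the multiplicity, 2.

The point is a pole of order 2.


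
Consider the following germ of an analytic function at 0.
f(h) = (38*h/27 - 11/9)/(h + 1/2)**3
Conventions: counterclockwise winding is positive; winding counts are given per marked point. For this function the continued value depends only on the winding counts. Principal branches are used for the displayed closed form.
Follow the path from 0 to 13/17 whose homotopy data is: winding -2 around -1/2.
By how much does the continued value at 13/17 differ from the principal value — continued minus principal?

The function is rational, hence single-valued: continuing it around any pole returns the same value, so the difference is 0.

Continued minus principal equals 0.


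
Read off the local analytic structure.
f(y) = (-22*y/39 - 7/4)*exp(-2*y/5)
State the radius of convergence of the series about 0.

The radius of convergence is infinite.

The factor exp(-2*y/5) is entire and contributes no finite singular point.
The polynomial part has no poles.
No finite singular points: the Taylor series at 0 converges everywhere.


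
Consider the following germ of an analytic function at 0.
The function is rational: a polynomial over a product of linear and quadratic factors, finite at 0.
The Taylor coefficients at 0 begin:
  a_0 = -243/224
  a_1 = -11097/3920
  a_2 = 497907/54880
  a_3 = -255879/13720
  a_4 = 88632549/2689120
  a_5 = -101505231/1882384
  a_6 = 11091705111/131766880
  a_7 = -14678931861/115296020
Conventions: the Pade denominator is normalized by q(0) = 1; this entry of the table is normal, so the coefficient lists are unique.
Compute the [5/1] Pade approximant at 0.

The Pade approximant has numerator coefficients [-243/224, -13549761/2994880, 121947849/26205200, -3292591923/733745600, 9877775769/2568109600, -88899981921/35953534400]; denominator coefficients [1, 20871/13370].

Taylor coefficients needed (read off): a_0 = -243/224, a_1 = -11097/3920, a_2 = 497907/54880, a_3 = -255879/13720, a_4 = 88632549/2689120, a_5 = -101505231/1882384, a_6 = 11091705111/131766880.
Write the denominator as Q(θ) = 1 + q1*θ. Requiring Q*f - P = O(θ^7) with deg P <= 5 kills the coefficients of θ^6..θ^6 in Q*f:
  θ^6: a_6 + q1*a_5 = 0, i.e. 11091705111/131766880 + (-101505231/1882384)*q1 = 0.
Solving this linear system: q1 = 20871/13370.
The numerator is Q*f truncated at degree 5: P0 = a_0 = -243/224; P1 = a_1 + q1*a_0 = -13549761/2994880; P2 = a_2 + q1*a_1 = 121947849/26205200; P3 = a_3 + q1*a_2 = -3292591923/733745600; P4 = a_4 + q1*a_3 = 9877775769/2568109600; P5 = a_5 + q1*a_4 = -88899981921/35953534400.


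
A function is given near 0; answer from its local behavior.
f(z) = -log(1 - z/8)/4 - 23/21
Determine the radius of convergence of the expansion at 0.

The radius of convergence is 8.

Branch term (-1/4)*log(1 - z/(8)): its argument vanishes at z = 8, a logarithmic branch point, modulus 8.
The radius of convergence is the smallest modulus among the singular points: 8.


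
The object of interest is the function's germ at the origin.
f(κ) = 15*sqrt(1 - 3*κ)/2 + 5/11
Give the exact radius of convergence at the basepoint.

Branch term (15/2)*sqrt(1 - κ/(1/3)): its argument vanishes at κ = 1/3, a square-root branch point, modulus 1/3.
The radius of convergence is the smallest modulus among the singular points: 1/3.

The radius of convergence is 1/3.


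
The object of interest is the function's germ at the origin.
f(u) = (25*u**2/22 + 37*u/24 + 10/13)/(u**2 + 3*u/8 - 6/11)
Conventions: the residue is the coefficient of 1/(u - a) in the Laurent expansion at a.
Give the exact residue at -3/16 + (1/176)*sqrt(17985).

The factor u**2 + 3*u/8 - 6/11 splits as (u - a)(u - a') with a = -3/16 + (1/176)*sqrt(17985), a' = -3/16 - (1/176)*sqrt(17985). At the order-1 pole a set g(u) = (u - a)*f(u) = [25*u**2/22 + 37*u/24 + 10/13] / (u - a').
Simple pole: residue = g(a) at a = -3/16 + (1/176)*sqrt(17985), which is 589/1056 + (475133/82299360)*sqrt(17985).

The residue is 589/1056 + (475133/82299360)*sqrt(17985).


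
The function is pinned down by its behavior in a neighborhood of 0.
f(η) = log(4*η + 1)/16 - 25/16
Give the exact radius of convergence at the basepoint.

Branch term (1/16)*log(1 - η/(-1/4)): its argument vanishes at η = -1/4, a logarithmic branch point, modulus 1/4.
The radius of convergence is the smallest modulus among the singular points: 1/4.

The radius of convergence is 1/4.


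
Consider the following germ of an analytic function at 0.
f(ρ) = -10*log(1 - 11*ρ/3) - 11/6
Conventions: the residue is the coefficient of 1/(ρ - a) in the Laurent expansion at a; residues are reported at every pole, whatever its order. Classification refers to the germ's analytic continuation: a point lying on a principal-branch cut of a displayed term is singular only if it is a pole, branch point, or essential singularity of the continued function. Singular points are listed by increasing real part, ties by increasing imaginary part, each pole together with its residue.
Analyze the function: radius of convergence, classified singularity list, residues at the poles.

Radius of convergence at 0: 3/11.
At 3/11: a logarithmic branch point.

Branch term (-10)*log(1 - ρ/(3/11)): its argument vanishes at ρ = 3/11, a logarithmic branch point, modulus 3/11.
The radius of convergence is the smallest modulus among the singular points: 3/11.


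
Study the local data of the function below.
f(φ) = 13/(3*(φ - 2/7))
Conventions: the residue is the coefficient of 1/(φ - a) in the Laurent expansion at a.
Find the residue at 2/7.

At the order-1 pole 2/7 set g(φ) = (φ - (2/7))*f(φ) = 13/3.
Simple pole: residue = g(a) at a = 2/7, which is 13/3.

The residue is 13/3.


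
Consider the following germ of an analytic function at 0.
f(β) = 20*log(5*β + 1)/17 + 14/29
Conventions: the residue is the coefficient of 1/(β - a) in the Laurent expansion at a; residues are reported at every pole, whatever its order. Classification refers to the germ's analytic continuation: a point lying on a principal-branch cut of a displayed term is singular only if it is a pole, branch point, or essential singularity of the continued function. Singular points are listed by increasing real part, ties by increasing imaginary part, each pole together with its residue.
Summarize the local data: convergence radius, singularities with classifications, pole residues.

Radius of convergence at 0: 1/5.
At -1/5: a logarithmic branch point.

Branch term (20/17)*log(1 - β/(-1/5)): its argument vanishes at β = -1/5, a logarithmic branch point, modulus 1/5.
The radius of convergence is the smallest modulus among the singular points: 1/5.


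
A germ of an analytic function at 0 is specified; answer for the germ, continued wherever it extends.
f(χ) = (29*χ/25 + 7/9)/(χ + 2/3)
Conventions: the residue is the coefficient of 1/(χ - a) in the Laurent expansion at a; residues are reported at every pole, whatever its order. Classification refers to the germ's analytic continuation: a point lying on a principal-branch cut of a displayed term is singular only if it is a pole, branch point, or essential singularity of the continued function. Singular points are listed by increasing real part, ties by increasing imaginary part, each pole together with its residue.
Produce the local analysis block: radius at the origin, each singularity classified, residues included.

Denominator factor (χ + 2/3): pole of order 1 at -2/3, modulus 2/3.
The radius of convergence is the smallest modulus among the singular points: 2/3.
At the order-1 pole -2/3 set g(χ) = (χ - (-2/3))*f(χ) = 29*χ/25 + 7/9.
Simple pole: residue = g(a) at a = -2/3, which is 1/225.

Radius of convergence at 0: 2/3.
At -2/3: a pole of order 1; residue 1/225.


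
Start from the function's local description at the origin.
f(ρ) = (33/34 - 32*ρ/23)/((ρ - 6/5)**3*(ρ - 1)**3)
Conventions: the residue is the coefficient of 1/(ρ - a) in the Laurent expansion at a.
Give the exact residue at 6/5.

The residue is -4104375/391.

At the order-3 pole 6/5 set g(ρ) = (ρ - (6/5))^3*f(ρ) = (33/34 - 32*ρ/23)/(ρ - 1)**3.
Order-3 pole: residue = g''(a)/2; g''(6/5) = -8208750/391, so the residue is -4104375/391.


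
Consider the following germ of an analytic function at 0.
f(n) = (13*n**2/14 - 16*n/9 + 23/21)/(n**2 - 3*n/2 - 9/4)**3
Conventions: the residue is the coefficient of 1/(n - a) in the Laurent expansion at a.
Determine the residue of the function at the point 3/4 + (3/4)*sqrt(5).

The residue is -(788/212625)*sqrt(5).

The factor n**2 - 3*n/2 - 9/4 splits as (n - a)(n - a') with a = 3/4 + (3/4)*sqrt(5), a' = 3/4 - (3/4)*sqrt(5). At the order-3 pole a set g(n) = (n - a)^3*f(n) = [13*n**2/14 - 16*n/9 + 23/21] / (n - a')^3.
Order-3 pole: residue = g''(a)/2; g''(3/4 + (3/4)*sqrt(5)) = -(1576/212625)*sqrt(5), so the residue is -(788/212625)*sqrt(5).


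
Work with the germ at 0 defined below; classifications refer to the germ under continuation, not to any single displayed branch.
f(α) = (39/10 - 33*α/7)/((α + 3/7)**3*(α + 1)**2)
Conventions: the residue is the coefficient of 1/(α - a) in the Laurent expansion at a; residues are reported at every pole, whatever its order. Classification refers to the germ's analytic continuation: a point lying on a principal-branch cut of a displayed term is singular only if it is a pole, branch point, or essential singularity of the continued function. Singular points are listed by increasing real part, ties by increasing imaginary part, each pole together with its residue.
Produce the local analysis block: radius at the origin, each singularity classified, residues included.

Denominator factor (α + 1)^2: pole of order 2 at -1, modulus 1.
Denominator factor (α + 3/7)^3: pole of order 3 at -3/7, modulus 3/7.
The radius of convergence is the smallest modulus among the singular points: 3/7.
At the order-2 pole -1 set g(α) = (α - (-1))^2*f(α) = (39/10 - 33*α/7)/(α + 3/7)**3.
Order-2 pole: residue = g'(a); g'(-1) = -555807/2560, so the residue is -555807/2560.
At the order-3 pole -3/7 set g(α) = (α - (-3/7))^3*f(α) = (39/10 - 33*α/7)/(α + 1)**2.
Order-3 pole: residue = g''(a)/2; g''(-3/7) = 555807/1280, so the residue is 555807/2560.
List the singular points by increasing real part (a conjugate pair: the negative imaginary part first).

Radius of convergence at 0: 3/7.
At -1: a pole of order 2; residue -555807/2560.
At -3/7: a pole of order 3; residue 555807/2560.


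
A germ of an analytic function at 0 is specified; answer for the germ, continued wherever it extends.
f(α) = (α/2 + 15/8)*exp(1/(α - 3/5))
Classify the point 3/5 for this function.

The exponent 1/(α - (3/5)) has a pole at 3/5, so exp(1/(α - (3/5))) takes every nonzero value near it: an essential singularity (not a pole of any order).

The point is an essential singularity.


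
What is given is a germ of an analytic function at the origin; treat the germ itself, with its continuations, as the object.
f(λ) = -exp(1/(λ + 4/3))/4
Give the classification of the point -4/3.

The point is an essential singularity.

The exponent 1/(λ - (-4/3)) has a pole at -4/3, so exp(1/(λ - (-4/3))) takes every nonzero value near it: an essential singularity (not a pole of any order).


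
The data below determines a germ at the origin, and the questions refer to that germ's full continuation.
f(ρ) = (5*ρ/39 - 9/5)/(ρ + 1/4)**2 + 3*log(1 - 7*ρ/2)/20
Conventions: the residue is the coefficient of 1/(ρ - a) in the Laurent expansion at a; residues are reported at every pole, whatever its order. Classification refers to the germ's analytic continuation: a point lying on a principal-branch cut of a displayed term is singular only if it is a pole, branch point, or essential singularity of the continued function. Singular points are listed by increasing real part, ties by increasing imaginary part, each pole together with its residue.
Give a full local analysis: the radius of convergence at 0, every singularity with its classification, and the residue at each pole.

Denominator factor (ρ + 1/4)^2: pole of order 2 at -1/4, modulus 1/4.
Branch term (3/20)*log(1 - ρ/(2/7)): its argument vanishes at ρ = 2/7, a logarithmic branch point, modulus 2/7.
The radius of convergence is the smallest modulus among the singular points: 1/4.
The branch term is analytic at -1/4 and contributes nothing to the residue; only the rational part matters.
At the order-2 pole -1/4 set g(ρ) = (ρ - (-1/4))^2*(rational part) = 5*ρ/39 - 9/5.
Order-2 pole: residue = g'(a); g'(-1/4) = 5/39, so the residue is 5/39.
List the singular points by increasing real part (a conjugate pair: the negative imaginary part first).

Radius of convergence at 0: 1/4.
At -1/4: a pole of order 2; residue 5/39.
At 2/7: a logarithmic branch point.


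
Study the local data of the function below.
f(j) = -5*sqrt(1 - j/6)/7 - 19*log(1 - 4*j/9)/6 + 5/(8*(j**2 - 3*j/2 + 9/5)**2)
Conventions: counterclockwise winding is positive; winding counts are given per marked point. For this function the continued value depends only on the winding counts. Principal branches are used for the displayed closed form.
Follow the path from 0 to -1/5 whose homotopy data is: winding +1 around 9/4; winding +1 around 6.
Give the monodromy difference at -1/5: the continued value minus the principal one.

Continued minus principal equals ((1/21)*sqrt(930)) - ((19/3)*pi)*i.

The rational part is single-valued and drops out of the difference; each branch term changes only by its own monodromy.
(-19/6)*log(1 - j/(9/4)): each positive loop around 9/4 adds 2*pi*i to the log, so winding +1 contributes (-19/6)*(1)*2*pi*i = -(19/3)*pi*i.
(-5/7)*sqrt(1 - j/(6)): winding +1 is odd, the square root flips sign, contributing -2*(-5/7)*sqrt(1 - (-1/5)/(6)) = -2*(-5/7)*sqrt(31/30) = (1/21)*sqrt(930).
Summing the contributions at j = -1/5 gives ((1/21)*sqrt(930)) - ((19/3)*pi)*i.


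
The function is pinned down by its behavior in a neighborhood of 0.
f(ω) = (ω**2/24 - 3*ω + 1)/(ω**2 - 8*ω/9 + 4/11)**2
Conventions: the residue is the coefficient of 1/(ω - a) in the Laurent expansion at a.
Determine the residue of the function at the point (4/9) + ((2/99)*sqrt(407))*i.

The residue is ((5103/87616)*sqrt(407))*i.

The factor ω**2 - 8*ω/9 + 4/11 splits as (ω - a)(ω - a') with a = (4/9) + ((2/99)*sqrt(407))*i, a' = (4/9) - ((2/99)*sqrt(407))*i. At the order-2 pole a set g(ω) = (ω - a)^2*f(ω) = [ω**2/24 - 3*ω + 1] / (ω - a')^2.
Order-2 pole: residue = g'(a); g'((4/9) + ((2/99)*sqrt(407))*i) = ((5103/87616)*sqrt(407))*i, so the residue is ((5103/87616)*sqrt(407))*i.


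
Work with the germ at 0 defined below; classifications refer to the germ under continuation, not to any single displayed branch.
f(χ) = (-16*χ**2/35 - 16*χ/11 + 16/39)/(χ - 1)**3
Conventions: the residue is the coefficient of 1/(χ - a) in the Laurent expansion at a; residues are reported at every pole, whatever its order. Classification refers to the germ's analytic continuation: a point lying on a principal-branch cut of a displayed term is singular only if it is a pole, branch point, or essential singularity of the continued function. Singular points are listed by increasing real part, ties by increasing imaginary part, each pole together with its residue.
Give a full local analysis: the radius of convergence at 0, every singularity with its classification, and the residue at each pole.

Radius of convergence at 0: 1.
At 1: a pole of order 3; residue -16/35.

Denominator factor (χ - 1)^3: pole of order 3 at 1, modulus 1.
The radius of convergence is the smallest modulus among the singular points: 1.
At the order-3 pole 1 set g(χ) = (χ - (1))^3*f(χ) = -16*χ**2/35 - 16*χ/11 + 16/39.
Order-3 pole: residue = g''(a)/2; g''(1) = -32/35, so the residue is -16/35.


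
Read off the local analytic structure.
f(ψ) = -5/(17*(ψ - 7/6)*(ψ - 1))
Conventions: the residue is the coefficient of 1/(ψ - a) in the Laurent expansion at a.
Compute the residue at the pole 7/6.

At the order-1 pole 7/6 set g(ψ) = (ψ - (7/6))*f(ψ) = -5/(17*(ψ - 1)).
Simple pole: residue = g(a) at a = 7/6, which is -30/17.

The residue is -30/17.


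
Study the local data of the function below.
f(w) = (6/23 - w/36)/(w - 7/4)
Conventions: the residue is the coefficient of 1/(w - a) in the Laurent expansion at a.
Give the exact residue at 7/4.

The residue is 703/3312.

At the order-1 pole 7/4 set g(w) = (w - (7/4))*f(w) = 6/23 - w/36.
Simple pole: residue = g(a) at a = 7/4, which is 703/3312.


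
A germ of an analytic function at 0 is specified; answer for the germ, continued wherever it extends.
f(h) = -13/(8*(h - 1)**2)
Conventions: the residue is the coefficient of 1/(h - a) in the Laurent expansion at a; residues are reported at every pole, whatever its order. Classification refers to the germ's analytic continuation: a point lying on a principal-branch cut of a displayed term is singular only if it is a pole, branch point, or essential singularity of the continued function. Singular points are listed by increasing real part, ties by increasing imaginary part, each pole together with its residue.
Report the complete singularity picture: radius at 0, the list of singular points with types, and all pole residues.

Denominator factor (h - 1)^2: pole of order 2 at 1, modulus 1.
The radius of convergence is the smallest modulus among the singular points: 1.
At the order-2 pole 1 set g(h) = (h - (1))^2*f(h) = -13/8.
Order-2 pole: residue = g'(a); g'(1) = 0, so the residue is 0.

Radius of convergence at 0: 1.
At 1: a pole of order 2; residue 0.


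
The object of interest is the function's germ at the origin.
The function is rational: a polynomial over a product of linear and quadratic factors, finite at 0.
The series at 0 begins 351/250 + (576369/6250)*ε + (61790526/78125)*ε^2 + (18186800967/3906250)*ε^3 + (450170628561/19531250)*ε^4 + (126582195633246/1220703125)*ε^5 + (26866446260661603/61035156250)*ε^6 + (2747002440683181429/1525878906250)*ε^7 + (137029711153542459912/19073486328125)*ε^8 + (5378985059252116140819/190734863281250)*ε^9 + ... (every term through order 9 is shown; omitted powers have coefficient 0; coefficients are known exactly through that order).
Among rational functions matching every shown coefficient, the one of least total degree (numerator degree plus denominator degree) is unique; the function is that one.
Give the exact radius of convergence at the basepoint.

No rational of total degree below 8 reproduces all 10 coefficients; solving the [2/6] Pade equations on them gives f(ε) = (-21*ε**2/5 - 37*ε/2 - 13/40)/((ε**2 - 12*ε/5 + 5/6)**2*(ε**2 + ε - 1/3)), whose expansion matches every shown term.
Denominator factor (ε**2 - 12*ε/5 + 5/6)^2: discriminant 182/75, real irrational roots 6/5 + (1/30)*sqrt(546) and 6/5 - (1/30)*sqrt(546); poles of order 2, moduli 6/5 + (1/30)*sqrt(546) and 6/5 - (1/30)*sqrt(546).
Denominator factor (ε**2 + ε - 1/3): discriminant 7/3, real irrational roots -1/2 + (1/6)*sqrt(21) and -1/2 - (1/6)*sqrt(21); poles of order 1, moduli -1/2 + (1/6)*sqrt(21) and 1/2 + (1/6)*sqrt(21).
The radius of convergence is the smallest modulus among the singular points: -1/2 + (1/6)*sqrt(21).

The radius of convergence is -1/2 + (1/6)*sqrt(21).


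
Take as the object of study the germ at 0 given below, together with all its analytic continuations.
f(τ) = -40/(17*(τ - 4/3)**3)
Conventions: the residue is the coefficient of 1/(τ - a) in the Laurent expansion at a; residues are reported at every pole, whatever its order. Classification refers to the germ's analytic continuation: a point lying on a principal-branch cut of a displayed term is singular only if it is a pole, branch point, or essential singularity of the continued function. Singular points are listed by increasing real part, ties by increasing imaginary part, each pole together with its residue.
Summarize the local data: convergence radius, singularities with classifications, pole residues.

Radius of convergence at 0: 4/3.
At 4/3: a pole of order 3; residue 0.

Denominator factor (τ - 4/3)^3: pole of order 3 at 4/3, modulus 4/3.
The radius of convergence is the smallest modulus among the singular points: 4/3.
At the order-3 pole 4/3 set g(τ) = (τ - (4/3))^3*f(τ) = -40/17.
Order-3 pole: residue = g''(a)/2; g''(4/3) = 0, so the residue is 0.


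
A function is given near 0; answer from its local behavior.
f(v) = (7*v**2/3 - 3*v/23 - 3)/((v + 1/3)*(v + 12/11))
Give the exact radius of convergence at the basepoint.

The radius of convergence is 1/3.

Denominator factor (v + 1/3): pole of order 1 at -1/3, modulus 1/3.
Denominator factor (v + 12/11): pole of order 1 at -12/11, modulus 12/11.
The radius of convergence is the smallest modulus among the singular points: 1/3.


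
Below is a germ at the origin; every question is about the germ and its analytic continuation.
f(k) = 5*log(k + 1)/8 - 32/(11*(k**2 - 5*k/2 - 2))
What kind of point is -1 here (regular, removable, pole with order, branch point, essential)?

The term (5/8)*log(1 - k/(-1)) has argument 1 - -1/(-1) = 0 at -1: a logarithmic (infinitely-sheeted) branch point; the remaining terms are analytic or single-valued there.

The point is a logarithmic branch point.


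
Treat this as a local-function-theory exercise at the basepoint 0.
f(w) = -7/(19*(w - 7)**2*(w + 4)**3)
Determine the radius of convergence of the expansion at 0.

Denominator factor (w - 7)^2: pole of order 2 at 7, modulus 7.
Denominator factor (w + 4)^3: pole of order 3 at -4, modulus 4.
The radius of convergence is the smallest modulus among the singular points: 4.

The radius of convergence is 4.


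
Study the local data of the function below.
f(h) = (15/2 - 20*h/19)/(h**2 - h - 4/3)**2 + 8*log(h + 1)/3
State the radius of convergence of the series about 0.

Denominator factor (h**2 - h - 4/3)^2: discriminant 19/3, real irrational roots 1/2 + (1/6)*sqrt(57) and 1/2 - (1/6)*sqrt(57); poles of order 2, moduli 1/2 + (1/6)*sqrt(57) and -1/2 + (1/6)*sqrt(57).
Branch term (8/3)*log(1 - h/(-1)): its argument vanishes at h = -1, a logarithmic branch point, modulus 1.
The radius of convergence is the smallest modulus among the singular points: -1/2 + (1/6)*sqrt(57).

The radius of convergence is -1/2 + (1/6)*sqrt(57).


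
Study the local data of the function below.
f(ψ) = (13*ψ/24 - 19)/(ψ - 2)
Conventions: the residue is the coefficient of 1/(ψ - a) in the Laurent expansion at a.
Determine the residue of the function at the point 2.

At the order-1 pole 2 set g(ψ) = (ψ - (2))*f(ψ) = 13*ψ/24 - 19.
Simple pole: residue = g(a) at a = 2, which is -215/12.

The residue is -215/12.


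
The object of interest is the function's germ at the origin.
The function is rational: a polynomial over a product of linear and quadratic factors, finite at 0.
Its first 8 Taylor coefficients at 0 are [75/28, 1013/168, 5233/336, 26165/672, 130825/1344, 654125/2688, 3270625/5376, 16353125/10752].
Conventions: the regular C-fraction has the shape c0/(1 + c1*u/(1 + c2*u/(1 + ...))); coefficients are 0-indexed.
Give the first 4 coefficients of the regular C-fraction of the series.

Taylor coefficients (read off): a_0 = 75/28, a_1 = 1013/168, a_2 = 5233/336, a_3 = 26165/672.
c0 = a_0 = 75/28. Peel one level at a time: if S = 1 + c*u/S' with S'(0) = 1, then c is the u-coefficient of S and S' = c*u/(S - 1).
S_1 = c0/f = 1 + (-1013/450)*u + (-37814/50625)*u^2 + ...; c1 = -1013/450.
S_2 = c1*u/(S_1 - 1) = 1 + (-75628/227925)*u + (219786/1026169)*u^2 + ...; c2 = -75628/227925.
S_3 = c2*u/(S_2 - 1) = 1 + (3532275/5472226)*u + ...; c3 = 3532275/5472226.

The regular C-fraction coefficients are [75/28, -1013/450, -75628/227925, 3532275/5472226].


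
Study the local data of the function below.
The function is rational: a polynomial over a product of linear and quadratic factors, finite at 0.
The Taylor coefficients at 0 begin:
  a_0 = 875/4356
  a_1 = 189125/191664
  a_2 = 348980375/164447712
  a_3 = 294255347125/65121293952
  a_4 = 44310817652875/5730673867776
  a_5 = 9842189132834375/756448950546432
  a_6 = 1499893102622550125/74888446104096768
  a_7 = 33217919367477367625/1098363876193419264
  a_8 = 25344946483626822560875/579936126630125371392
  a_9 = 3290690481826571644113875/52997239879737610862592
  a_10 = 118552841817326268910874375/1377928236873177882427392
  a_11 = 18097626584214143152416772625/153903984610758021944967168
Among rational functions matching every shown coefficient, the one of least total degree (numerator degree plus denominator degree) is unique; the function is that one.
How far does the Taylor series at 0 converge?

The radius of convergence is -1/4 + (1/20)*sqrt(505).

No rational of total degree below 10 reproduces all 12 coefficients; solving the [2/8] Pade equations on them gives f(h) = (19*h**2/13 - 3*h - 7/6)/((h - 11/6)**2*(h**2 + h/2 - 6/5)**3), whose expansion matches every shown term.
Denominator factor (h**2 + h/2 - 6/5)^3: discriminant 101/20, real irrational roots -1/4 + (1/20)*sqrt(505) and -1/4 - (1/20)*sqrt(505); poles of order 3, moduli -1/4 + (1/20)*sqrt(505) and 1/4 + (1/20)*sqrt(505).
Denominator factor (h - 11/6)^2: pole of order 2 at 11/6, modulus 11/6.
The radius of convergence is the smallest modulus among the singular points: -1/4 + (1/20)*sqrt(505).


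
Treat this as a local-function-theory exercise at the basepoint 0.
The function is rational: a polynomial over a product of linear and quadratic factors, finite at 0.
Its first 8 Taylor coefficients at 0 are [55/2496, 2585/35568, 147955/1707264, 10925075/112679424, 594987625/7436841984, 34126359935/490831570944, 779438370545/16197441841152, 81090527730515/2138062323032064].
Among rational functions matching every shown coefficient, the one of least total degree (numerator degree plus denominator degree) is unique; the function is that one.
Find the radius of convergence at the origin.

No rational of total degree below 6 reproduces all 8 coefficients; solving the [1/5] Pade equations on them gives f(γ) = (35*γ/38 + 11/26)/((γ - 2)**3*(γ**2 - 10*γ/11 - 12/5)), whose expansion matches every shown term.
Denominator factor (γ - 2)^3: pole of order 3 at 2, modulus 2.
Denominator factor (γ**2 - 10*γ/11 - 12/5): discriminant 6308/605, real irrational roots 5/11 + (1/55)*sqrt(7885) and 5/11 - (1/55)*sqrt(7885); poles of order 1, moduli 5/11 + (1/55)*sqrt(7885) and -5/11 + (1/55)*sqrt(7885).
The radius of convergence is the smallest modulus among the singular points: -5/11 + (1/55)*sqrt(7885).

The radius of convergence is -5/11 + (1/55)*sqrt(7885).


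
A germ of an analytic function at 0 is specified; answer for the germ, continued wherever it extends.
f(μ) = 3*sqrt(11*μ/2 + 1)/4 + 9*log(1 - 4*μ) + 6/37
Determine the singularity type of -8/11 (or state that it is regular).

The point is a regular point.

There is no denominator, hence no pole anywhere.
Branch term sqrt(1 - μ/(-2/11)): argument at -8/11 is -3, nonzero, so -8/11 is not its branch point (a point on a principal cut is still regular for the continued germ).
Branch term log(1 - μ/(1/4)): argument at -8/11 is 43/11, nonzero, so -8/11 is not its branch point (a point on a principal cut is still regular for the continued germ).
So the germ continues analytically to -8/11.


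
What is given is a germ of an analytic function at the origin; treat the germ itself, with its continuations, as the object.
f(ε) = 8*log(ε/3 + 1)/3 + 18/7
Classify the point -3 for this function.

The point is a logarithmic branch point.

The term (8/3)*log(1 - ε/(-3)) has argument 1 - -3/(-3) = 0 at -3: a logarithmic (infinitely-sheeted) branch point; the remaining terms are analytic or single-valued there.


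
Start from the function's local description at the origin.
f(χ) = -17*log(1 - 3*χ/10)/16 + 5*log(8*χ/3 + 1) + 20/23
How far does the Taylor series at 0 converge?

The radius of convergence is 3/8.

Branch term (-17/16)*log(1 - χ/(10/3)): its argument vanishes at χ = 10/3, a logarithmic branch point, modulus 10/3.
Branch term (5)*log(1 - χ/(-3/8)): its argument vanishes at χ = -3/8, a logarithmic branch point, modulus 3/8.
The radius of convergence is the smallest modulus among the singular points: 3/8.


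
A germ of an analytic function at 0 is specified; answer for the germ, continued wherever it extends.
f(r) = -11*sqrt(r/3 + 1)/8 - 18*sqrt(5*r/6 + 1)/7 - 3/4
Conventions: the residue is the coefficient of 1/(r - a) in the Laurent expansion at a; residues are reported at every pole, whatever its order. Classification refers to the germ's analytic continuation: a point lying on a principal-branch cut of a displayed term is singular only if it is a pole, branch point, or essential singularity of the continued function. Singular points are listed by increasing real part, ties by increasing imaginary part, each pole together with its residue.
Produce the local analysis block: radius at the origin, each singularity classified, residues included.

Radius of convergence at 0: 6/5.
At -3: an algebraic (square-root) branch point.
At -6/5: an algebraic (square-root) branch point.

Branch term (-18/7)*sqrt(1 - r/(-6/5)): its argument vanishes at r = -6/5, a square-root branch point, modulus 6/5.
Branch term (-11/8)*sqrt(1 - r/(-3)): its argument vanishes at r = -3, a square-root branch point, modulus 3.
The radius of convergence is the smallest modulus among the singular points: 6/5.
List the singular points by increasing real part (a conjugate pair: the negative imaginary part first).


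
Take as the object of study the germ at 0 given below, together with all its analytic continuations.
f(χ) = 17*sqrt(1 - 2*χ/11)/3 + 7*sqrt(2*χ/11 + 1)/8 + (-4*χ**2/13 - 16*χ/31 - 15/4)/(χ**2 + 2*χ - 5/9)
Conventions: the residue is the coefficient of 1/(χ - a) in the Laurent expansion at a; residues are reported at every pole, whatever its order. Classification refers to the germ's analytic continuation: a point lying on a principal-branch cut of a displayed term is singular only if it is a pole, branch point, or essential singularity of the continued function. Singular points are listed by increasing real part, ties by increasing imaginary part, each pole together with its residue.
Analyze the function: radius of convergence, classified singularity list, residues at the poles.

Radius of convergence at 0: -1 + (1/3)*sqrt(14).
At -11/2: an algebraic (square-root) branch point.
At -1 - (1/3)*sqrt(14): a pole of order 1; residue 20/403 + (58325/135408)*sqrt(14).
At -1 + (1/3)*sqrt(14): a pole of order 1; residue 20/403 - (58325/135408)*sqrt(14).
At 11/2: an algebraic (square-root) branch point.


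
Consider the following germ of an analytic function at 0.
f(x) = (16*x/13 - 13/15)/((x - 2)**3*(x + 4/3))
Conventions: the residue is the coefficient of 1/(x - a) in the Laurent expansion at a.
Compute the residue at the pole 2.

At the order-3 pole 2 set g(x) = (x - (2))^3*f(x) = (16*x/13 - 13/15)/(x + 4/3).
Order-3 pole: residue = g''(a)/2; g''(2) = -4401/32500, so the residue is -4401/65000.

The residue is -4401/65000.


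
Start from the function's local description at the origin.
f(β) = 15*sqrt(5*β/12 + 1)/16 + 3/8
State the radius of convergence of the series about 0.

Branch term (15/16)*sqrt(1 - β/(-12/5)): its argument vanishes at β = -12/5, a square-root branch point, modulus 12/5.
The radius of convergence is the smallest modulus among the singular points: 12/5.

The radius of convergence is 12/5.


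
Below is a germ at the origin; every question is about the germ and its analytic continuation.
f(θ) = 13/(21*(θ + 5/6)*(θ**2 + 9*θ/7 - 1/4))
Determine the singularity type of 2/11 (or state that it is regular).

Denominator factors: θ + 5/6 = 67/66 at θ = 2/11; θ**2 + 9*θ/7 - 1/4 = 57/3388 at θ = 2/11 — none vanishes.
So the germ continues analytically to 2/11.

The point is a regular point.


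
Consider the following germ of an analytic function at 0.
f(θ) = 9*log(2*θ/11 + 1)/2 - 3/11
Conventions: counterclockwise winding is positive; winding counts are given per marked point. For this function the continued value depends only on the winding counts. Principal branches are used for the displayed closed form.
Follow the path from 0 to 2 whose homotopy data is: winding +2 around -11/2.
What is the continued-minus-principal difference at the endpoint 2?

The rational part is single-valued and drops out of the difference; each branch term changes only by its own monodromy.
(9/2)*log(1 - θ/(-11/2)): each positive loop around -11/2 adds 2*pi*i to the log, so winding +2 contributes (9/2)*(2)*2*pi*i = (18)*pi*i.
Summing the contributions at θ = 2 gives (18)*pi*i.

Continued minus principal equals (18)*pi*i.


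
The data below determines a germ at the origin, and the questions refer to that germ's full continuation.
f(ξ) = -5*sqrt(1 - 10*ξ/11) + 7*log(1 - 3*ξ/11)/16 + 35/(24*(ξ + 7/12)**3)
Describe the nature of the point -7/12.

The point is a pole of order 3.

The denominator factor ξ + 7/12 vanishes at -7/12 and appears to the power 3; the numerator there equals 35/24, nonzero, and no other factor vanishes.
The branch terms are analytic at this point.
Hence a pole whose order is the multiplicity, 3.


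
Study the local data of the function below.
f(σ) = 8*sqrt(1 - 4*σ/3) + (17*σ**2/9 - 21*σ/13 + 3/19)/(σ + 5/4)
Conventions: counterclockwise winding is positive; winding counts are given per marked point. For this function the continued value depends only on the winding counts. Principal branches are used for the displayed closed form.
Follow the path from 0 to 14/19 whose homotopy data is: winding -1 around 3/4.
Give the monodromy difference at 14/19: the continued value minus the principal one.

The rational part is single-valued and drops out of the difference; each branch term changes only by its own monodromy.
(8)*sqrt(1 - σ/(3/4)): winding -1 is odd, the square root flips sign, contributing -2*(8)*sqrt(1 - (14/19)/(3/4)) = -2*(8)*sqrt(1/57) = -(16/57)*sqrt(57).
Summing the contributions at σ = 14/19 gives -(16/57)*sqrt(57).

Continued minus principal equals -(16/57)*sqrt(57).


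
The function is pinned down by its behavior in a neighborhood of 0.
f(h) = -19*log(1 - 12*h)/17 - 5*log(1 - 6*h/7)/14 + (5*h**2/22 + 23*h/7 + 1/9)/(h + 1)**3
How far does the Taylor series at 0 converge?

Denominator factor (h + 1)^3: pole of order 3 at -1, modulus 1.
Branch term (-5/14)*log(1 - h/(7/6)): its argument vanishes at h = 7/6, a logarithmic branch point, modulus 7/6.
Branch term (-19/17)*log(1 - h/(1/12)): its argument vanishes at h = 1/12, a logarithmic branch point, modulus 1/12.
The radius of convergence is the smallest modulus among the singular points: 1/12.

The radius of convergence is 1/12.


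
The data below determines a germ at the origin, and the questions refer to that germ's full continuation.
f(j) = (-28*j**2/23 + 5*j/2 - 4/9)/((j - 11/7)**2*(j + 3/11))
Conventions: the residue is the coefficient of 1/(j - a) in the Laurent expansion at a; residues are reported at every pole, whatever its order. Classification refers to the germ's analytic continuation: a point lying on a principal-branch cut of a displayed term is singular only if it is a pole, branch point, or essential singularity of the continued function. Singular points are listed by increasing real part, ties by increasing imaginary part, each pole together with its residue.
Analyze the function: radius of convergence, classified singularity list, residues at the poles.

Denominator factor (j + 3/11): pole of order 1 at -3/11, modulus 3/11.
Denominator factor (j - 11/7)^2: pole of order 2 at 11/7, modulus 11/7.
The radius of convergence is the smallest modulus among the singular points: 3/11.
At the order-1 pole -3/11 set g(j) = (j - (-3/11))*f(j) = (-28*j**2/23 + 5*j/2 - 4/9)/(j - 11/7)**2.
Simple pole: residue = g(a) at a = -3/11, which is -2986795/8347896.
At the order-2 pole 11/7 set g(j) = (j - (11/7))^2*f(j) = (-28*j**2/23 + 5*j/2 - 4/9)/(j + 3/11).
Order-2 pole: residue = g'(a); g'(11/7) = -7175861/8347896, so the residue is -7175861/8347896.
List the singular points by increasing real part (a conjugate pair: the negative imaginary part first).

Radius of convergence at 0: 3/11.
At -3/11: a pole of order 1; residue -2986795/8347896.
At 11/7: a pole of order 2; residue -7175861/8347896.
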